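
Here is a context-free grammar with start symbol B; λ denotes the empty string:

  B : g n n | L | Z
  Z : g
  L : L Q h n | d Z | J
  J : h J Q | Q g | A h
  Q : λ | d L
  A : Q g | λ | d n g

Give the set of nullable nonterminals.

{ A, Q }

Directly nullable (have an λ-production): Q, A.
No other nonterminal has a production whose RHS symbols are all nullable.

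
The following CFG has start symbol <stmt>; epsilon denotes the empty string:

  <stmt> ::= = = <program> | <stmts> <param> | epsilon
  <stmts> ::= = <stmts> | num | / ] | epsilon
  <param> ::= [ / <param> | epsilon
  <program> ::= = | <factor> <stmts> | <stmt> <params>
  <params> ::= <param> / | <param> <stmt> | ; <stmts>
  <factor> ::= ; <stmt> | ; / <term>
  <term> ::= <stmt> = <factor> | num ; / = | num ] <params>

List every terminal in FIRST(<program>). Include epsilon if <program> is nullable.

{ /, ;, =, [, num, epsilon }

<program> ::= = contributes {=}.
From <program> ::= <factor> <stmts>: add FIRST(<factor>) = { ; }.
From <program> ::= <stmt> <params>: <stmt>, <params> nullable, take FIRST(<stmt>) ∪ FIRST(<params>) = { /, ;, =, [, num }; also epsilon since the whole RHS is nullable.
Union: FIRST(<program>) = { /, ;, =, [, num, epsilon }.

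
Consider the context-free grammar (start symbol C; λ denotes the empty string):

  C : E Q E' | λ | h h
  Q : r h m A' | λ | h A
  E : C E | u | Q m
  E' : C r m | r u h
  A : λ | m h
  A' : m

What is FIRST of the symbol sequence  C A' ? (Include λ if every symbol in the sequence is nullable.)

{ h, m, r, u }

Add FIRST(C)\{λ} = { h, m, r, u }; C is nullable, continue.
Add FIRST(A') = { m }; A' is not nullable, stop.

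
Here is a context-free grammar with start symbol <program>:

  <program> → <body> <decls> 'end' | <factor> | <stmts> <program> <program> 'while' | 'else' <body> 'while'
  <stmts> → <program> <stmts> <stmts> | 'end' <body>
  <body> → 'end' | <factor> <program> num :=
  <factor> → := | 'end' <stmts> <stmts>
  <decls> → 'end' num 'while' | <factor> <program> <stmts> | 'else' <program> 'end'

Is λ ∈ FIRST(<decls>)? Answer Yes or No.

No nonterminal in this grammar is nullable.
No production of <decls> has an RHS whose symbols are all nullable, so <decls> is not nullable.

No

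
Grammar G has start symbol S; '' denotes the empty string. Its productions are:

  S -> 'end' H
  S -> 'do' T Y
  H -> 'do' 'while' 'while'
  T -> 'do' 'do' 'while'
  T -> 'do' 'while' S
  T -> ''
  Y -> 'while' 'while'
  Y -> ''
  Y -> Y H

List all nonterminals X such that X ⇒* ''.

{ T, Y }

Directly nullable (have an ''-production): T, Y.
No other nonterminal has a production whose RHS symbols are all nullable.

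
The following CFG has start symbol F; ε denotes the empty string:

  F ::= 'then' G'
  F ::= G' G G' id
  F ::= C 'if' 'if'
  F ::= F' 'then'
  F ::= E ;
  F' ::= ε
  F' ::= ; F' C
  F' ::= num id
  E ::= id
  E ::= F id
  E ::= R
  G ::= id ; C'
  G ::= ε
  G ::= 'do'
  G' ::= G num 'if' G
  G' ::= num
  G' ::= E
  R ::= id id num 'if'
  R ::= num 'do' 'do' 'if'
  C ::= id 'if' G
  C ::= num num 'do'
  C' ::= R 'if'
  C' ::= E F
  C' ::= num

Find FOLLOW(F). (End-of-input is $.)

F is the start symbol, so $ ∈ FOLLOW(F).
In E ::= F id: add FIRST(id) = { id }.
In C' ::= E F: F is at the end, add FOLLOW(C') = { $, 'do', 'if', 'then', ;, id, num }.
Union: FOLLOW(F) = { $, 'do', 'if', 'then', ;, id, num }.

{ $, 'do', 'if', 'then', ;, id, num }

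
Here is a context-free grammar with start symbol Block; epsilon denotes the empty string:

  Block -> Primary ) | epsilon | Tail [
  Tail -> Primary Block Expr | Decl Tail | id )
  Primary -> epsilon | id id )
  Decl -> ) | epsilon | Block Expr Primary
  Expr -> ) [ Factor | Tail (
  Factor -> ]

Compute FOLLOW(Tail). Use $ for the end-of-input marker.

In Block -> Tail [: add FIRST([) = { [ }.
In Tail -> Decl Tail: Tail is at the end, add FOLLOW(Tail) = { (, [ }.
In Expr -> Tail (: add FIRST(() = { ( }.
Union: FOLLOW(Tail) = { (, [ }.

{ (, [ }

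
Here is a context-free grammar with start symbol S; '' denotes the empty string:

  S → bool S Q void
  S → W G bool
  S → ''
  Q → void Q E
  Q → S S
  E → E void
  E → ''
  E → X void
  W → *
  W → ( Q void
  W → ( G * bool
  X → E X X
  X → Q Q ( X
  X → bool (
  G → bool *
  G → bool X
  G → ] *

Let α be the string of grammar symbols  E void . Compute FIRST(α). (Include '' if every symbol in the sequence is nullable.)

{ (, *, bool, void }

Add FIRST(E)\{''} = { (, *, bool, void }; E is nullable, continue.
void is a terminal; add {void} and stop.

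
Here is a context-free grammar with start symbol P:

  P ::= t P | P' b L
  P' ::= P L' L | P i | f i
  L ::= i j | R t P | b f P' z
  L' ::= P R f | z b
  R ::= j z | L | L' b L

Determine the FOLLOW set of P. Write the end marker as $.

P is the start symbol, so $ ∈ FOLLOW(P).
In P ::= t P: P is at the end, add FOLLOW(P) = { $, b, f, i, j, t, z }.
In P' ::= P L' L: add FIRST(L' L) = { f, t, z }.
In P' ::= P i: add FIRST(i) = { i }.
In L ::= R t P: P is at the end, add FOLLOW(L) = { $, b, f, i, j, t, z }.
In L' ::= P R f: add FIRST(R f) = { b, f, i, j, t, z }.
Union: FOLLOW(P) = { $, b, f, i, j, t, z }.

{ $, b, f, i, j, t, z }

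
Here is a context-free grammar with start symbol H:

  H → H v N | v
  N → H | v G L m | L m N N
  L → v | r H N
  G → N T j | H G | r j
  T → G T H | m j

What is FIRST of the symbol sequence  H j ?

{ v }

Add FIRST(H) = { v }; H is not nullable, stop.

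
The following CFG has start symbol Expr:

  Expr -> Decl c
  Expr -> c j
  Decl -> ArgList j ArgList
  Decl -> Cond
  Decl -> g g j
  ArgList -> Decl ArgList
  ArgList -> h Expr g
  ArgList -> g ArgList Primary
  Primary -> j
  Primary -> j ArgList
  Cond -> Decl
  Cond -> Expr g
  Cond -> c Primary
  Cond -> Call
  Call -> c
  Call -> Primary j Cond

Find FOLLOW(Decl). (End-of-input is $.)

{ c, g, h, j }

In Expr -> Decl c: add FIRST(c) = { c }.
In ArgList -> Decl ArgList: add FIRST(ArgList) = { c, g, h, j }.
In Cond -> Decl: Decl is at the end, add FOLLOW(Cond) = { c, g, h, j }.
Union: FOLLOW(Decl) = { c, g, h, j }.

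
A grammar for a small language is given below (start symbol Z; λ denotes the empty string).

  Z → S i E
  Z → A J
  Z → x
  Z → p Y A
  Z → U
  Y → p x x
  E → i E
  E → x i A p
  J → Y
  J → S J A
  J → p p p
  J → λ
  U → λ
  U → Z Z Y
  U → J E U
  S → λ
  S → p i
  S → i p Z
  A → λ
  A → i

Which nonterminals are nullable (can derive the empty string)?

{ A, J, S, U, Z }

Directly nullable (have an λ-production): J, U, S, A.
Z → A J with every symbol nullable, so Z is nullable.
No other nonterminal has a production whose RHS symbols are all nullable.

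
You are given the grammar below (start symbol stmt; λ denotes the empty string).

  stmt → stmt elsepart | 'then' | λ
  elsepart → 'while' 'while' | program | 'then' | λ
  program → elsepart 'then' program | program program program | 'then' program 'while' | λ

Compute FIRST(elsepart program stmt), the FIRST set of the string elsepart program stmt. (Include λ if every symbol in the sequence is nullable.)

{ 'then', 'while', λ }

Add FIRST(elsepart)\{λ} = { 'then', 'while' }; elsepart is nullable, continue.
Add FIRST(program)\{λ} = { 'then', 'while' }; program is nullable, continue.
Add FIRST(stmt)\{λ} = { 'then', 'while' }; stmt is nullable, continue.
Every symbol is nullable, so include λ.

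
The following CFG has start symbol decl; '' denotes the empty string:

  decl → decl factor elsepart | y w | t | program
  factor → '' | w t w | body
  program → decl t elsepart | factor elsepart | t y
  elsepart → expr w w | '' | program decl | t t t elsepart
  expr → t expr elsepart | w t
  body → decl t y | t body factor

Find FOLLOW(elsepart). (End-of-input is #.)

{ #, t, w, y }

In decl → decl factor elsepart: elsepart is at the end, add FOLLOW(decl) = { #, t, w, y }.
In program → decl t elsepart: elsepart is at the end, add FOLLOW(program) = { #, t, w, y }.
In program → factor elsepart: elsepart is at the end, add FOLLOW(program) = { #, t, w, y }.
In elsepart → t t t elsepart: elsepart is at the end, add FOLLOW(elsepart) = { #, t, w, y }.
In expr → t expr elsepart: elsepart is at the end, add FOLLOW(expr) = { t, w, y }.
Union: FOLLOW(elsepart) = { #, t, w, y }.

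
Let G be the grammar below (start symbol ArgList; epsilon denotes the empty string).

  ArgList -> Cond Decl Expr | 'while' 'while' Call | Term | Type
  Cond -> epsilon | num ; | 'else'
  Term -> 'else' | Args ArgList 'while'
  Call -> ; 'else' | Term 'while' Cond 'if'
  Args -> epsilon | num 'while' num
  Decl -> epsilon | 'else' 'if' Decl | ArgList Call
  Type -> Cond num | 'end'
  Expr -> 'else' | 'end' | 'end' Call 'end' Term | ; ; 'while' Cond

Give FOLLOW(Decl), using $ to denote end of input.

In ArgList -> Cond Decl Expr: add FIRST(Expr) = { 'else', 'end', ; }.
In Decl -> 'else' 'if' Decl: Decl is at the end, add FOLLOW(Decl) = { 'else', 'end', ; }.
Union: FOLLOW(Decl) = { 'else', 'end', ; }.

{ 'else', 'end', ; }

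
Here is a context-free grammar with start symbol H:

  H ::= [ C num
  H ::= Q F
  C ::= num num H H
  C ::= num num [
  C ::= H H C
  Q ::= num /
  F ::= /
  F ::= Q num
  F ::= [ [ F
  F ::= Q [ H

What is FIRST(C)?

C ::= num num H H contributes {num}.
C ::= num num [ contributes {num}.
From C ::= H H C: add FIRST(H) = { [, num }.
Union: FIRST(C) = { [, num }.

{ [, num }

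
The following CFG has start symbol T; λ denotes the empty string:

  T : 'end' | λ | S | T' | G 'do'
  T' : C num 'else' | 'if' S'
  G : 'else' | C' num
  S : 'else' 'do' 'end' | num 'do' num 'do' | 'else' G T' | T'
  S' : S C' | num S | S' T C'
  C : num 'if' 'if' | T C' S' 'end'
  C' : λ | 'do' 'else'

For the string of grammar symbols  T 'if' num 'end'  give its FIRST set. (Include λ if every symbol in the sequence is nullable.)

{ 'do', 'else', 'end', 'if', num }

Add FIRST(T)\{λ} = { 'do', 'else', 'end', 'if', num }; T is nullable, continue.
'if' is a terminal; add {'if'} and stop.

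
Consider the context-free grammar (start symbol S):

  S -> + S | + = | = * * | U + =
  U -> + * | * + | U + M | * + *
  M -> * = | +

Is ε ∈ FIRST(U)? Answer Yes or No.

No nonterminal in this grammar is nullable.
No production of U has an RHS whose symbols are all nullable, so U is not nullable.

No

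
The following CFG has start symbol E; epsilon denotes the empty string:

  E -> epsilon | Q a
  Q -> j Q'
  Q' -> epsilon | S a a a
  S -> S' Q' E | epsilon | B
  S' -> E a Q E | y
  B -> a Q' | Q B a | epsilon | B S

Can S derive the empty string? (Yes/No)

Yes

S has an epsilon-production, so S ⇒ epsilon.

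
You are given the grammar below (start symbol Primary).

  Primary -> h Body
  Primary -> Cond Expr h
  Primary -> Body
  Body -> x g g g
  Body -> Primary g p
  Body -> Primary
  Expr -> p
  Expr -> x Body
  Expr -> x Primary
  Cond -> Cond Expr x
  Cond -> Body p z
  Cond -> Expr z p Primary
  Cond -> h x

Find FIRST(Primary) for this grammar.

{ h, p, x }

Primary -> h Body contributes {h}.
From Primary -> Cond Expr h: add FIRST(Cond) = { h, p, x }.
From Primary -> Body: add FIRST(Body) = { h, p, x }.
Union: FIRST(Primary) = { h, p, x }.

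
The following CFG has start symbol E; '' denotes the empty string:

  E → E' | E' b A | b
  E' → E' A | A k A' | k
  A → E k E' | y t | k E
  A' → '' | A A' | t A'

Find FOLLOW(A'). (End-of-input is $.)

{ $, b, k, t, y }

In E' → A k A': A' is at the end, add FOLLOW(E') = { $, b, k, t, y }.
In A' → A A': A' is at the end, add FOLLOW(A') = { $, b, k, t, y }.
In A' → t A': A' is at the end, add FOLLOW(A') = { $, b, k, t, y }.
Union: FOLLOW(A') = { $, b, k, t, y }.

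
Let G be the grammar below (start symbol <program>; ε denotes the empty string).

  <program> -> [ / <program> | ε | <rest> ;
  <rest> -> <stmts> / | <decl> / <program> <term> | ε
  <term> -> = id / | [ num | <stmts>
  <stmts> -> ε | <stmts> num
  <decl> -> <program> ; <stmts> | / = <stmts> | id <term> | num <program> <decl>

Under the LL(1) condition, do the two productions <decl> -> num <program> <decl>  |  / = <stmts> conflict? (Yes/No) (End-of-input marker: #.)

FIRST(num <program> <decl>) = { num } and FIRST(/ = <stmts>) = { / }.
The FIRST sets are disjoint and neither alternative is nullable — no conflict.

No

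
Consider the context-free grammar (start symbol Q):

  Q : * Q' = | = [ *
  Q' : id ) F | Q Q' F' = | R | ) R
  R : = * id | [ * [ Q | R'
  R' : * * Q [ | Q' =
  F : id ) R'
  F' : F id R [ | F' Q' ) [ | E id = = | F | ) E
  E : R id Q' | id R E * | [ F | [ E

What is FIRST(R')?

{ ), *, =, [, id }

R' : * * Q [ contributes {*}.
From R' : Q' =: add FIRST(Q') = { ), *, =, [, id }.
Union: FIRST(R') = { ), *, =, [, id }.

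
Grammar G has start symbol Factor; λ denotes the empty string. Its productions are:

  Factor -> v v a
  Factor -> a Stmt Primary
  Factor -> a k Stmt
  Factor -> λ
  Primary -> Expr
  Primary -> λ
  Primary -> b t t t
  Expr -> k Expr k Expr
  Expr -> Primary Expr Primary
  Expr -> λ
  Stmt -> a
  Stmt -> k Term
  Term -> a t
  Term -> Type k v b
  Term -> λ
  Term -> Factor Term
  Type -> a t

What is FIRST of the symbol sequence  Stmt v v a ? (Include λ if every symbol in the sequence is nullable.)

Add FIRST(Stmt) = { a, k }; Stmt is not nullable, stop.

{ a, k }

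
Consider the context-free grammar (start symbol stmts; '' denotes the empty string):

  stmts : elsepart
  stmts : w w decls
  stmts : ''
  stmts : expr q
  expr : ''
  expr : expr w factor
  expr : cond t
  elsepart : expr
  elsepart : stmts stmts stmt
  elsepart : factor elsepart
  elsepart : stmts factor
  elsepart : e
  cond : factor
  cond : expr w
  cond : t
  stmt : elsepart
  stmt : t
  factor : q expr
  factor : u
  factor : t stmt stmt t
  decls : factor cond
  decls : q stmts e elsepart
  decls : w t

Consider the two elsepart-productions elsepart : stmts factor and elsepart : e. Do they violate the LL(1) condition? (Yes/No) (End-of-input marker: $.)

Yes

FIRST(stmts factor) = { e, q, t, u, w } and FIRST(e) = { e }.
Both contain e, so the two alternatives are not disjoint — LL(1) conflict.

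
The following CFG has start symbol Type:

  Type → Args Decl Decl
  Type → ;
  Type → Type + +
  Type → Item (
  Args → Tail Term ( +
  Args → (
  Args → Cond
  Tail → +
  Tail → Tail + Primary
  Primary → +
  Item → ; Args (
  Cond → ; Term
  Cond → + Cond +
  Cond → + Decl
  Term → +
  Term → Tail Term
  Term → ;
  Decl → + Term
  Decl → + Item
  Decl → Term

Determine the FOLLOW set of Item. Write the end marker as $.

In Type → Item (: add FIRST(() = { ( }.
In Decl → + Item: Item is at the end, add FOLLOW(Decl) = { $, (, +, ; }.
Union: FOLLOW(Item) = { $, (, +, ; }.

{ $, (, +, ; }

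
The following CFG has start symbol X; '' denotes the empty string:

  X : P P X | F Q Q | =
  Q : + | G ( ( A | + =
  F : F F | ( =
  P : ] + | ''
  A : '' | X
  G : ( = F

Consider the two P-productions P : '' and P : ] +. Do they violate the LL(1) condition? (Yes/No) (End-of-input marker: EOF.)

Yes

FIRST('') = { '' } and FIRST(] +) = { ] }.
The first alternative is nullable and FOLLOW(P) = { (, =, ] } shares ] with FIRST of the second — conflict.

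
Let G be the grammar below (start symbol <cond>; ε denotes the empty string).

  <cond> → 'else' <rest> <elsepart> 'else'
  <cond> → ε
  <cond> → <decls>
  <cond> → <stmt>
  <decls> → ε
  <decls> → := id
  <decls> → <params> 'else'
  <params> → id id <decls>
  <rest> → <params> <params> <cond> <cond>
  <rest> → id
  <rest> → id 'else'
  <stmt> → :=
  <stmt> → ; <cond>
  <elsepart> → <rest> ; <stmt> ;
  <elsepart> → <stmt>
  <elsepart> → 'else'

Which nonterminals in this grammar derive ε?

{ <cond>, <decls> }

Directly nullable (have an ε-production): <cond>, <decls>.
No other nonterminal has a production whose RHS symbols are all nullable.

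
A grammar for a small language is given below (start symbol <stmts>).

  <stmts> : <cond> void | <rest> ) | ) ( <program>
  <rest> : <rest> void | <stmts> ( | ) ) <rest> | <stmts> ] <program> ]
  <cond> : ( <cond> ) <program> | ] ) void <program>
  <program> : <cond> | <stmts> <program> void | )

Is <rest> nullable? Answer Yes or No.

No nonterminal in this grammar is nullable.
No production of <rest> has an RHS whose symbols are all nullable, so <rest> is not nullable.

No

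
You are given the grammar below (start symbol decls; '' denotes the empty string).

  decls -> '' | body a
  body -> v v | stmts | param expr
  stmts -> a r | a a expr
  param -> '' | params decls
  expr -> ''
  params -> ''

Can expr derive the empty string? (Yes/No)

expr has an ''-production, so expr ⇒ ''.

Yes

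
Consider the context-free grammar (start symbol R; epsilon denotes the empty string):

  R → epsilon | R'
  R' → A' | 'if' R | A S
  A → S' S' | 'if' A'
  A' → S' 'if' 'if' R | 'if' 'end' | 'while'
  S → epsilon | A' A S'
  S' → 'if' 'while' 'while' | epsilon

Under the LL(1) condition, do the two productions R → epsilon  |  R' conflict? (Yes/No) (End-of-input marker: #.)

Yes

FIRST(epsilon) = { epsilon } and FIRST(R') = { 'if', 'while', epsilon }.
Both alternatives are nullable, violating the LL(1) condition.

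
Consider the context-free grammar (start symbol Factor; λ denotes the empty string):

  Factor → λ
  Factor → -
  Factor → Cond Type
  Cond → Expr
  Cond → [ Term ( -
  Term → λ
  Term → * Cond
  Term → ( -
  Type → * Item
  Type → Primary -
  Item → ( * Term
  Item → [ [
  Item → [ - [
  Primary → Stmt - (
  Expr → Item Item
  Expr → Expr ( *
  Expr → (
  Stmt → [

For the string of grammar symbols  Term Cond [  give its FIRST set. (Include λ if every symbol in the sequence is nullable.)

{ (, *, [ }

Add FIRST(Term)\{λ} = { (, * }; Term is nullable, continue.
Add FIRST(Cond) = { (, [ }; Cond is not nullable, stop.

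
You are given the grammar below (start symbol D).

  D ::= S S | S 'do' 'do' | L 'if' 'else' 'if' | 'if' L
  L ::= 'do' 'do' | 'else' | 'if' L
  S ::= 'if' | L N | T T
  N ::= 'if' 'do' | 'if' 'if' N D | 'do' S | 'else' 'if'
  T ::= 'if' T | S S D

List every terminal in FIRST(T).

{ 'do', 'else', 'if' }

T ::= 'if' T contributes {'if'}.
From T ::= S S D: add FIRST(S) = { 'do', 'else', 'if' }.
Union: FIRST(T) = { 'do', 'else', 'if' }.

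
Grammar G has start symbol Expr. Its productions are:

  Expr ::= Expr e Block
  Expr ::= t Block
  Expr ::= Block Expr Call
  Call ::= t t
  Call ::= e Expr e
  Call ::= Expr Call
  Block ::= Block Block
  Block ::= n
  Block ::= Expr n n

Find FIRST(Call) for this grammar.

Call ::= t t contributes {t}.
Call ::= e Expr e contributes {e}.
From Call ::= Expr Call: add FIRST(Expr) = { n, t }.
Union: FIRST(Call) = { e, n, t }.

{ e, n, t }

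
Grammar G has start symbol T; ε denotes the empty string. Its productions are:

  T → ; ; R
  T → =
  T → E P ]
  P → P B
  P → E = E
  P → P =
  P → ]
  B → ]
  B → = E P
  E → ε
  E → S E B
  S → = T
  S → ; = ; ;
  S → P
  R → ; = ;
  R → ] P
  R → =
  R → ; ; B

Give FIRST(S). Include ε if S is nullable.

S → = T contributes {=}.
S → ; = ; ; contributes {;}.
From S → P: add FIRST(P) = { ;, =, ] }.
Union: FIRST(S) = { ;, =, ] }.

{ ;, =, ] }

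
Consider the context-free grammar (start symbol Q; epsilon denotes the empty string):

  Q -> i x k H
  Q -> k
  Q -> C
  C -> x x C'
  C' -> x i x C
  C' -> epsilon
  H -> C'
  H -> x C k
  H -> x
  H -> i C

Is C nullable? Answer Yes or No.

No

Nullable nonterminals: C', H.
No production of C has an RHS whose symbols are all nullable, so C is not nullable.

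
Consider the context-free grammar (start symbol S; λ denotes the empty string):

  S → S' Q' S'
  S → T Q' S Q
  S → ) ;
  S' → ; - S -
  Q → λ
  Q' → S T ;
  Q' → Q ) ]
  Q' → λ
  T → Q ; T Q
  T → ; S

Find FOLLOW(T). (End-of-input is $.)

{ ), ; }

In S → T Q' S Q: add FIRST(Q' S Q) = { ), ; }.
In Q' → S T ;: add FIRST(;) = { ; }.
In T → Q ; T Q: add FIRST(Q)\{λ} = {  }.
  Since Q is nullable, also add FOLLOW(T) = { ), ; }.
Union: FOLLOW(T) = { ), ; }.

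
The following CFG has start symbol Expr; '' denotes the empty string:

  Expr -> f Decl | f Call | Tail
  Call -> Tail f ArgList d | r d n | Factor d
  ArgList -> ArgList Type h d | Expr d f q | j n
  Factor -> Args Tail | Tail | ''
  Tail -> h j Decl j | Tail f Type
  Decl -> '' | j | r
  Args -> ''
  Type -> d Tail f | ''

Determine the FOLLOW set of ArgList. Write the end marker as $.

In Call -> Tail f ArgList d: add FIRST(d) = { d }.
In ArgList -> ArgList Type h d: add FIRST(Type h d) = { d, h }.
Union: FOLLOW(ArgList) = { d, h }.

{ d, h }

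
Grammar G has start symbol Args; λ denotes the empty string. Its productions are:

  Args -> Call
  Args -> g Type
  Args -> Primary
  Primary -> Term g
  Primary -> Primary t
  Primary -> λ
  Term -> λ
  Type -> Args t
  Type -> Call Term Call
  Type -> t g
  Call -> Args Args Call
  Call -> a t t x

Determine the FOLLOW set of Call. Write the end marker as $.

{ $, a, g, t }

In Args -> Call: Call is at the end, add FOLLOW(Args) = { $, a, g, t }.
In Type -> Call Term Call: add FIRST(Term Call) = { a, g, t }.
In Type -> Call Term Call: Call is at the end, add FOLLOW(Type) = { $, a, g, t }.
In Call -> Args Args Call: Call is at the end, add FOLLOW(Call) = { $, a, g, t }.
Union: FOLLOW(Call) = { $, a, g, t }.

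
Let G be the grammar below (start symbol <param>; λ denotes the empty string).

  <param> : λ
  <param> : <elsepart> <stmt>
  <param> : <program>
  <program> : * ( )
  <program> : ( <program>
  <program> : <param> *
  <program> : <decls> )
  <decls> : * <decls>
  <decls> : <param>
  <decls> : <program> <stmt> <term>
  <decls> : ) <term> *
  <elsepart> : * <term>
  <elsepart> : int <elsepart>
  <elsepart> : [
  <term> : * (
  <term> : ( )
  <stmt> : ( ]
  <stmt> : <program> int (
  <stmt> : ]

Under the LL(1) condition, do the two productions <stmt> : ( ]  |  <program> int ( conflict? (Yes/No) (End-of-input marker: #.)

FIRST(( ]) = { ( } and FIRST(<program> int () = { (, ), *, [, int }.
Both contain (, so the two alternatives are not disjoint — LL(1) conflict.

Yes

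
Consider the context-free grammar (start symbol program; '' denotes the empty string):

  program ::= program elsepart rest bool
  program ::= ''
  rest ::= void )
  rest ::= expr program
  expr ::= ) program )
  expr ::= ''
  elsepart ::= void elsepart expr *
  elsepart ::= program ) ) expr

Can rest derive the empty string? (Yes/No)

rest ::= expr program and each of expr, program is nullable, so rest ⇒* ''.

Yes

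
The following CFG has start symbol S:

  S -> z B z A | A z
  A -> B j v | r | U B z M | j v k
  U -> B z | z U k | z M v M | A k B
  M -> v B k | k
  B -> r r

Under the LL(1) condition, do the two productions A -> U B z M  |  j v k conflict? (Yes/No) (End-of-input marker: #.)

FIRST(U B z M) = { j, r, z } and FIRST(j v k) = { j }.
Both contain j, so the two alternatives are not disjoint — LL(1) conflict.

Yes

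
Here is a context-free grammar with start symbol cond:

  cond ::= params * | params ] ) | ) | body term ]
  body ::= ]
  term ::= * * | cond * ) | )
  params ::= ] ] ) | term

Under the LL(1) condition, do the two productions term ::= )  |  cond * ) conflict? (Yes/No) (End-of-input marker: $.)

FIRST()) = { ) } and FIRST(cond * )) = { ), *, ] }.
Both contain ), so the two alternatives are not disjoint — LL(1) conflict.

Yes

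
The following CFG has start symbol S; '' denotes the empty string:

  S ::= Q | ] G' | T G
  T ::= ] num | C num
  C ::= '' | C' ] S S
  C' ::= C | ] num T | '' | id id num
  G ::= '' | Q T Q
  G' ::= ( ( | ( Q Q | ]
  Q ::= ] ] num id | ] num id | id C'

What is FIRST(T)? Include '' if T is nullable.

{ ], id, num }

T ::= ] num contributes {]}.
From T ::= C num: C nullable, take FIRST(C) ∪ {num} = { ], id, num }.
Union: FIRST(T) = { ], id, num }.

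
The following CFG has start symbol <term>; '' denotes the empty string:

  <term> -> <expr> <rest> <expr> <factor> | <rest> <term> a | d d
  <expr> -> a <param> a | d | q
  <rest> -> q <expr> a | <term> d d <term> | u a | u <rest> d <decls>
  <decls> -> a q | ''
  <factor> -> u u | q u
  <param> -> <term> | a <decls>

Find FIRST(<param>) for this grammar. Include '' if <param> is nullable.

{ a, d, q, u }

From <param> -> <term>: add FIRST(<term>) = { a, d, q, u }.
<param> -> a <decls> contributes {a}.
Union: FIRST(<param>) = { a, d, q, u }.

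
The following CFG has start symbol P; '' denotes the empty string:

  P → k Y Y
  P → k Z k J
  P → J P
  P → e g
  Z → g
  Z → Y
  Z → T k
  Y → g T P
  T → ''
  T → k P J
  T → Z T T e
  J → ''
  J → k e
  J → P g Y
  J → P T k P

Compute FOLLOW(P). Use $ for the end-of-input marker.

{ $, e, g, k }

P is the start symbol, so $ ∈ FOLLOW(P).
In P → J P: P is at the end, add FOLLOW(P) = { $, e, g, k }.
In Y → g T P: P is at the end, add FOLLOW(Y) = { $, e, g, k }.
In T → k P J: add FIRST(J)\{''} = { e, k }.
  Since J is nullable, also add FOLLOW(T) = { e, g, k }.
In J → P g Y: add FIRST(g Y) = { g }.
In J → P T k P: add FIRST(T k P) = { g, k }.
In J → P T k P: P is at the end, add FOLLOW(J) = { $, e, g, k }.
Union: FOLLOW(P) = { $, e, g, k }.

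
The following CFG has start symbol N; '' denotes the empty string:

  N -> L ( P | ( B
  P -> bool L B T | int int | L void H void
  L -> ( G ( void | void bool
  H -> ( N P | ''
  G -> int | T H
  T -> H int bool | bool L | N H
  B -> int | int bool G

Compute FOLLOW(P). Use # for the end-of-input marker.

In N -> L ( P: P is at the end, add FOLLOW(N) = { #, (, bool, int, void }.
In H -> ( N P: P is at the end, add FOLLOW(H) = { #, (, bool, int, void }.
Union: FOLLOW(P) = { #, (, bool, int, void }.

{ #, (, bool, int, void }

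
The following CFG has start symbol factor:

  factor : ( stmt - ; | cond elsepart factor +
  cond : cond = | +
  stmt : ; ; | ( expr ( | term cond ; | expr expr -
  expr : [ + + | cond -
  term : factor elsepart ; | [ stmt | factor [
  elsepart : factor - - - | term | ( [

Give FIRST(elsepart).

From elsepart : factor - - -: add FIRST(factor) = { (, + }.
From elsepart : term: add FIRST(term) = { (, +, [ }.
elsepart : ( [ contributes {(}.
Union: FIRST(elsepart) = { (, +, [ }.

{ (, +, [ }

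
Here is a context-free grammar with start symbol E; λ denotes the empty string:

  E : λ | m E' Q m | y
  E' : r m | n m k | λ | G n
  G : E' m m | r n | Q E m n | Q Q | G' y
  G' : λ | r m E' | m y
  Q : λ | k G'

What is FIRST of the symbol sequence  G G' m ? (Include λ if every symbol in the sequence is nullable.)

Add FIRST(G)\{λ} = { k, m, n, r, y }; G is nullable, continue.
Add FIRST(G')\{λ} = { m, r }; G' is nullable, continue.
m is a terminal; add {m} and stop.

{ k, m, n, r, y }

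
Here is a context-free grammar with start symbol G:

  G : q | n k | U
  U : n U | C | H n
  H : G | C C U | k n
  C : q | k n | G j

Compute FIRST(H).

{ k, n, q }

From H : G: add FIRST(G) = { k, n, q }.
From H : C C U: add FIRST(C) = { k, n, q }.
H : k n contributes {k}.
Union: FIRST(H) = { k, n, q }.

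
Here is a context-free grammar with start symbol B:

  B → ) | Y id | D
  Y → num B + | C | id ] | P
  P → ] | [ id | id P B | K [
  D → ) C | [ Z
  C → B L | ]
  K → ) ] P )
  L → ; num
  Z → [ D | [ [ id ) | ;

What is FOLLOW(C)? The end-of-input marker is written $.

{ $, ), +, ;, [, ], id, num }

In Y → C: C is at the end, add FOLLOW(Y) = { id }.
In D → ) C: C is at the end, add FOLLOW(D) = { $, ), +, ;, [, ], id, num }.
Union: FOLLOW(C) = { $, ), +, ;, [, ], id, num }.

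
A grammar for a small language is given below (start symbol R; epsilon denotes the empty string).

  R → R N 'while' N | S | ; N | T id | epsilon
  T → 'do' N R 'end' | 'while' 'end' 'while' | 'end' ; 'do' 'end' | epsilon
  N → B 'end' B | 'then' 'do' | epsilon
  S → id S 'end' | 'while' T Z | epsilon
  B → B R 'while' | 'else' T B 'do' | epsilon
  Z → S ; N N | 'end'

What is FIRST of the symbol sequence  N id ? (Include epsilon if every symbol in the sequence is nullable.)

Add FIRST(N)\{epsilon} = { 'do', 'else', 'end', 'then', 'while', ;, id }; N is nullable, continue.
id is a terminal; add {id} and stop.

{ 'do', 'else', 'end', 'then', 'while', ;, id }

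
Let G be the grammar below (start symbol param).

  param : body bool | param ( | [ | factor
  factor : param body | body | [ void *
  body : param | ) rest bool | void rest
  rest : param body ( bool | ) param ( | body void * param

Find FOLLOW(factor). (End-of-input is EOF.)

{ EOF, (, ), [, bool, void }

In param : factor: factor is at the end, add FOLLOW(param) = { EOF, (, ), [, bool, void }.
Union: FOLLOW(factor) = { EOF, (, ), [, bool, void }.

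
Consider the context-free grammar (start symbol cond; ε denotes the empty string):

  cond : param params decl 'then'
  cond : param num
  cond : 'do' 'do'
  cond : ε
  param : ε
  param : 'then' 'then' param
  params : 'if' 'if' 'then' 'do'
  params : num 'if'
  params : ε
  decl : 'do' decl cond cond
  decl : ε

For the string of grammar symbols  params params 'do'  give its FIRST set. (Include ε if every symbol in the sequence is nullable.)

{ 'do', 'if', num }

Add FIRST(params)\{ε} = { 'if', num }; params is nullable, continue.
Add FIRST(params)\{ε} = { 'if', num }; params is nullable, continue.
'do' is a terminal; add {'do'} and stop.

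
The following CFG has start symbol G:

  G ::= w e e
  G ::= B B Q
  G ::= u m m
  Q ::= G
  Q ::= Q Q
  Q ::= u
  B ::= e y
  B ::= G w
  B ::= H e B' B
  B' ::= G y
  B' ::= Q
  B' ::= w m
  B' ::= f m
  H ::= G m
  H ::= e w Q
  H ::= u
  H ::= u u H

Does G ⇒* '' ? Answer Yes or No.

No nonterminal in this grammar is nullable.
No production of G has an RHS whose symbols are all nullable, so G is not nullable.

No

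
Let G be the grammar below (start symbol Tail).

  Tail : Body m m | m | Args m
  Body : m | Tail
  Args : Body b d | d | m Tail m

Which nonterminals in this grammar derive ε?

{ } (none)

No nonterminal has an empty production or an RHS whose symbols are all nullable.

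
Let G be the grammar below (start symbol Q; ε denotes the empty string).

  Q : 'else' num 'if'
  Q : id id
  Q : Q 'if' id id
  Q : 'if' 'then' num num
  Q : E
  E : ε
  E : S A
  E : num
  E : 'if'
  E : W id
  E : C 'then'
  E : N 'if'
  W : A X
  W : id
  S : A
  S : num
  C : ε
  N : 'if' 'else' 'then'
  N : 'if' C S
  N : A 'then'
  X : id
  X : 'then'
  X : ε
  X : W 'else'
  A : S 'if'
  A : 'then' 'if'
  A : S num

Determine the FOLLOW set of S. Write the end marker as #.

{ 'if', 'then', num }

In E : S A: add FIRST(A) = { 'then', num }.
In N : 'if' C S: S is at the end, add FOLLOW(N) = { 'if' }.
In A : S 'if': add FIRST('if') = { 'if' }.
In A : S num: add FIRST(num) = { num }.
Union: FOLLOW(S) = { 'if', 'then', num }.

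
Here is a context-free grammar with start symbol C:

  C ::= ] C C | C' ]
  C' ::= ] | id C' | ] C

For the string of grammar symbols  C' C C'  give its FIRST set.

{ ], id }

Add FIRST(C') = { ], id }; C' is not nullable, stop.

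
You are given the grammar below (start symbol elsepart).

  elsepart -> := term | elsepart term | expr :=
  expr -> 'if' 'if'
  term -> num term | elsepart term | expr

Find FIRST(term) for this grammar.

{ 'if', :=, num }

term -> num term contributes {num}.
From term -> elsepart term: add FIRST(elsepart) = { 'if', := }.
From term -> expr: add FIRST(expr) = { 'if' }.
Union: FIRST(term) = { 'if', :=, num }.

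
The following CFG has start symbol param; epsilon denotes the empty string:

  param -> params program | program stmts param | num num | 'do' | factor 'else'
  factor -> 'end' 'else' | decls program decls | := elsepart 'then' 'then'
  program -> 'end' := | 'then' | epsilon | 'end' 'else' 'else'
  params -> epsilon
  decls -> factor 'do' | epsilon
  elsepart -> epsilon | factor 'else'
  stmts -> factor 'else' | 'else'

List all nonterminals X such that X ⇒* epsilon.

Directly nullable (have an epsilon-production): program, params, decls, elsepart.
param -> params program with every symbol nullable, so param is nullable.
factor -> decls program decls with every symbol nullable, so factor is nullable.
No other nonterminal has a production whose RHS symbols are all nullable.

{ decls, elsepart, factor, param, params, program }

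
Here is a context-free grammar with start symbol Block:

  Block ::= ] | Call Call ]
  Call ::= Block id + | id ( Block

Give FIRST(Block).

{ ], id }

Block ::= ] contributes {]}.
From Block ::= Call Call ]: add FIRST(Call) = { ], id }.
Union: FIRST(Block) = { ], id }.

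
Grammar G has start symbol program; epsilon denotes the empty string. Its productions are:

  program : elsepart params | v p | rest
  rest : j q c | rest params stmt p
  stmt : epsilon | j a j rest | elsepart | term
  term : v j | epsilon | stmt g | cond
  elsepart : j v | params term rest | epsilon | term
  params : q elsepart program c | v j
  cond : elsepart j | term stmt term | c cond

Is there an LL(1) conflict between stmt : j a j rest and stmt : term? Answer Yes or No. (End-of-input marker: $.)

FIRST(j a j rest) = { j } and FIRST(term) = { c, g, j, q, v, epsilon }.
Both contain j, so the two alternatives are not disjoint — LL(1) conflict.

Yes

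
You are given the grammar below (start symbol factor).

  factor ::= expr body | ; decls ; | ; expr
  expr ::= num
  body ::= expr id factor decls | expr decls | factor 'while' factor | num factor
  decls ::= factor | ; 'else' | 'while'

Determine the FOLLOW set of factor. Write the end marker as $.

factor is the start symbol, so $ ∈ FOLLOW(factor).
In body ::= expr id factor decls: add FIRST(decls) = { 'while', ;, num }.
In body ::= factor 'while' factor: add FIRST('while' factor) = { 'while' }.
In body ::= factor 'while' factor: factor is at the end, add FOLLOW(body) = { $, 'while', ;, num }.
In body ::= num factor: factor is at the end, add FOLLOW(body) = { $, 'while', ;, num }.
In decls ::= factor: factor is at the end, add FOLLOW(decls) = { $, 'while', ;, num }.
Union: FOLLOW(factor) = { $, 'while', ;, num }.

{ $, 'while', ;, num }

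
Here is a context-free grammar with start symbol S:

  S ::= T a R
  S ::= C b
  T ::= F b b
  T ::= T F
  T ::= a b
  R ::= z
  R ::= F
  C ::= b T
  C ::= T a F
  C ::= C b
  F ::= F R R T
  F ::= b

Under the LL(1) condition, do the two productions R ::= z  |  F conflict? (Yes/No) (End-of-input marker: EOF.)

No

FIRST(z) = { z } and FIRST(F) = { b }.
The FIRST sets are disjoint and neither alternative is nullable — no conflict.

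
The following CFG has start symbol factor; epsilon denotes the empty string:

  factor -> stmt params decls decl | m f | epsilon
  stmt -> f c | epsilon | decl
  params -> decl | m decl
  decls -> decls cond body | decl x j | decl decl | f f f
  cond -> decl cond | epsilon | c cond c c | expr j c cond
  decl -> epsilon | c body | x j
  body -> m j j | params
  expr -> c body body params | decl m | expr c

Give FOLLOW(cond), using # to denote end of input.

{ #, c, m, x }

In decls -> decls cond body: add FIRST(body)\{epsilon} = { c, m, x }.
  Since body is nullable, also add FOLLOW(decls) = { #, c, m, x }.
In cond -> decl cond: cond is at the end, add FOLLOW(cond) = { #, c, m, x }.
In cond -> c cond c c: add FIRST(c c) = { c }.
In cond -> expr j c cond: cond is at the end, add FOLLOW(cond) = { #, c, m, x }.
Union: FOLLOW(cond) = { #, c, m, x }.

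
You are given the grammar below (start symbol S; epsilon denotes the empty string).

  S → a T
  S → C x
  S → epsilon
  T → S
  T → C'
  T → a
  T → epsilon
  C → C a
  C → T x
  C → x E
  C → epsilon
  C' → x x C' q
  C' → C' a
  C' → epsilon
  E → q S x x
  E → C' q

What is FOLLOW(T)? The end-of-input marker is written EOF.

In S → a T: T is at the end, add FOLLOW(S) = { EOF, x }.
In C → T x: add FIRST(x) = { x }.
Union: FOLLOW(T) = { EOF, x }.

{ EOF, x }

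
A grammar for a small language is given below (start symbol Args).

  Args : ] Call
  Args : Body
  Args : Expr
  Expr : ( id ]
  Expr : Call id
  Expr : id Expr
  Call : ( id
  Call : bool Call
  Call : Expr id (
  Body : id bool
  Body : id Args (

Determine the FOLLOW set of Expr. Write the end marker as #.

{ #, (, id }

In Args : Expr: Expr is at the end, add FOLLOW(Args) = { #, ( }.
In Expr : id Expr: Expr is at the end, add FOLLOW(Expr) = { #, (, id }.
In Call : Expr id (: add FIRST(id () = { id }.
Union: FOLLOW(Expr) = { #, (, id }.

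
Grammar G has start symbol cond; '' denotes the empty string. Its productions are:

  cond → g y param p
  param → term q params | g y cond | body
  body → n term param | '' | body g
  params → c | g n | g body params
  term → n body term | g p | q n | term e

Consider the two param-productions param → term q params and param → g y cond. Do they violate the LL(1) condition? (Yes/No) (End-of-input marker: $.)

FIRST(term q params) = { g, n, q } and FIRST(g y cond) = { g }.
Both contain g, so the two alternatives are not disjoint — LL(1) conflict.

Yes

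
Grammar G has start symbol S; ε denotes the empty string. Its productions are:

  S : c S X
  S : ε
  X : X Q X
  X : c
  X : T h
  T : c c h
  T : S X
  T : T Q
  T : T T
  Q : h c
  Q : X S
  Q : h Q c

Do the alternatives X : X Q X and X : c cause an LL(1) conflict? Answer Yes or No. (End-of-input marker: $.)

Yes

FIRST(X Q X) = { c } and FIRST(c) = { c }.
Both contain c, so the two alternatives are not disjoint — LL(1) conflict.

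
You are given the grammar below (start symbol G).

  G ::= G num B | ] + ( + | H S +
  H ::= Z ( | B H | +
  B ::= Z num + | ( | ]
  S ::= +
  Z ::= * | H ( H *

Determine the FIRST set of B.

From B ::= Z num +: add FIRST(Z) = { (, *, +, ] }.
B ::= ( contributes {(}.
B ::= ] contributes {]}.
Union: FIRST(B) = { (, *, +, ] }.

{ (, *, +, ] }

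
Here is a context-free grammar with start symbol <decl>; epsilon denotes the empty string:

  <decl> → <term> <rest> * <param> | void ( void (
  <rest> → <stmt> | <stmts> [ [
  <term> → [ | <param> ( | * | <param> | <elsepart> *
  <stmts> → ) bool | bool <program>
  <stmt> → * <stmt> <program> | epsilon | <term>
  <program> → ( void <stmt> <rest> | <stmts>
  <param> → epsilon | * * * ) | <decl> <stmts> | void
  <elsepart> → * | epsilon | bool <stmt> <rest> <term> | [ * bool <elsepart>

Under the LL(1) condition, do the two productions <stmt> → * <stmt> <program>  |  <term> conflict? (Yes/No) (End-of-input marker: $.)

Yes

FIRST(* <stmt> <program>) = { * } and FIRST(<term>) = { (, ), *, [, bool, void, epsilon }.
Both contain *, so the two alternatives are not disjoint — LL(1) conflict.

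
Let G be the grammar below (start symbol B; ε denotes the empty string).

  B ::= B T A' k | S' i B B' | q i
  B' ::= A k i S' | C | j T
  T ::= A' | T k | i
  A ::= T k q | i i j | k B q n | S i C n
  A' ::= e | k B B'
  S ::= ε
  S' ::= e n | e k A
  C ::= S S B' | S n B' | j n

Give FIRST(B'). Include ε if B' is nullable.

From B' ::= A k i S': add FIRST(A) = { e, i, k }.
From B' ::= C: add FIRST(C) = { e, i, j, k, n }.
B' ::= j T contributes {j}.
Union: FIRST(B') = { e, i, j, k, n }.

{ e, i, j, k, n }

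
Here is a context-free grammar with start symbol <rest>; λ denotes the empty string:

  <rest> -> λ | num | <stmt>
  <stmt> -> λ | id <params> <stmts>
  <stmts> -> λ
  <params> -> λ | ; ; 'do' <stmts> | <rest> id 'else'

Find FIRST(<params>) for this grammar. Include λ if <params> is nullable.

{ ;, id, num, λ }

<params> -> λ contributes λ.
<params> -> ; ; 'do' <stmts> contributes {;}.
From <params> -> <rest> id 'else': <rest> nullable, take FIRST(<rest>) ∪ {id} = { id, num }.
Union: FIRST(<params>) = { ;, id, num, λ }.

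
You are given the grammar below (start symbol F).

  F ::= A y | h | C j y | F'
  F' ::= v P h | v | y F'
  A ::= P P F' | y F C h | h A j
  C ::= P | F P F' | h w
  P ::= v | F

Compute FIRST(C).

From C ::= P: add FIRST(P) = { h, v, y }.
From C ::= F P F': add FIRST(F) = { h, v, y }.
C ::= h w contributes {h}.
Union: FIRST(C) = { h, v, y }.

{ h, v, y }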